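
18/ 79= 0.23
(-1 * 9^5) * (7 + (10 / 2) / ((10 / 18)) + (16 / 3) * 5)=-2519424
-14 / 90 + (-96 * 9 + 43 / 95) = -738466 / 855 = -863.70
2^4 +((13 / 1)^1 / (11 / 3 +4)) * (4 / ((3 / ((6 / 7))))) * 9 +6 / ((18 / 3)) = 5545 / 161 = 34.44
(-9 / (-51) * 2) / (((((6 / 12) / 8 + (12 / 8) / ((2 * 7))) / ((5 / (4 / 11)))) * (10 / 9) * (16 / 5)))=10395 / 1292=8.05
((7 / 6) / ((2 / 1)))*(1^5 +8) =21 / 4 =5.25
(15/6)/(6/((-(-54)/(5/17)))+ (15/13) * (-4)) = -1989/3646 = -0.55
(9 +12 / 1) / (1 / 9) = 189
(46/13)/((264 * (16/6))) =23/4576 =0.01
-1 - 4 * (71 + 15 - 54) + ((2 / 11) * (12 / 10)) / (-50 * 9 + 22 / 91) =-72596313 / 562760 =-129.00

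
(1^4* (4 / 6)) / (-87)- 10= -2612 / 261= -10.01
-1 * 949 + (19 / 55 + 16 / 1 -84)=-55916 / 55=-1016.65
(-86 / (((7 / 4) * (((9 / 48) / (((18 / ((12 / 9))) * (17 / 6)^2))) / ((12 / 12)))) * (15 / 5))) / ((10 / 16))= -1590656 / 105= -15149.10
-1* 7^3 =-343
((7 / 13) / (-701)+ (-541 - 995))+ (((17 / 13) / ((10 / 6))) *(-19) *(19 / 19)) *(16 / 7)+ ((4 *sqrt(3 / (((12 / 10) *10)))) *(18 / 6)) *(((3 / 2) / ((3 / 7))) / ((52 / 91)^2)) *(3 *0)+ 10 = -497593879 / 318955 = -1560.08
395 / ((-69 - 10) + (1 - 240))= -395 / 318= -1.24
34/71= 0.48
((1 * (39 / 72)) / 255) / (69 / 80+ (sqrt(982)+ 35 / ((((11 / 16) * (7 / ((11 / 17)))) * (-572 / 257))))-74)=-6045873262 / 177041002937561-723076640 * sqrt(982) / 1593369026438049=-0.00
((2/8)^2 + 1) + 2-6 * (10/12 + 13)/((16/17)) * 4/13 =-5007/208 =-24.07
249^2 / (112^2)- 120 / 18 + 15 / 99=-650927 / 413952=-1.57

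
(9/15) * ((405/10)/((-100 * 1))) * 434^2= -11442627/250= -45770.51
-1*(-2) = 2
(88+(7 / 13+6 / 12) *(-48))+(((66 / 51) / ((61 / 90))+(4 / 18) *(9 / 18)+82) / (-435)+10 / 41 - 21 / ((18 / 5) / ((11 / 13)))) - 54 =-89721029843 / 4327805430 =-20.73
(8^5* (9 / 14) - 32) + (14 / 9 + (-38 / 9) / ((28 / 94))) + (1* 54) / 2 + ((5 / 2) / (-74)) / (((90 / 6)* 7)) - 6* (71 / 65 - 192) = 4483423727 / 202020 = 22192.97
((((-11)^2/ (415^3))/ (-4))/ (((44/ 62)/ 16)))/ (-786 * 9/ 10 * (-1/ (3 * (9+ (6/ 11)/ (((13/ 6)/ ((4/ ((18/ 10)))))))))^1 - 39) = 466147/ 700210360200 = 0.00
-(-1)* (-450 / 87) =-150 / 29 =-5.17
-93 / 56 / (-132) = 31 / 2464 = 0.01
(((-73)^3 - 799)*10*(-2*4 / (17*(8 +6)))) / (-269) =-2227520 / 4573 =-487.10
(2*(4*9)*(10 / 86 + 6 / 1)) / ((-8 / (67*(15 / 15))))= -158589 / 43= -3688.12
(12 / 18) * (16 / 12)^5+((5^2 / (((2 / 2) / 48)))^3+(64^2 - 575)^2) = 1268749736537 / 729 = 1740397443.81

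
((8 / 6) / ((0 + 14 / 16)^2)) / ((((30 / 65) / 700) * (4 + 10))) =83200 / 441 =188.66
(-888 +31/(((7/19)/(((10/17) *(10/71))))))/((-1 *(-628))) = -1860953/1326493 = -1.40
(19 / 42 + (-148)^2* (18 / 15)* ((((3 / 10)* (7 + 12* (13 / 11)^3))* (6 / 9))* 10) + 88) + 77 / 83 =32696150253413 / 23199330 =1409357.52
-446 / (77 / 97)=-43262 / 77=-561.84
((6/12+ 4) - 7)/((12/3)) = -5/8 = -0.62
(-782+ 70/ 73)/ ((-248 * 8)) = 0.39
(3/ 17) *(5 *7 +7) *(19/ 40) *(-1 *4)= -1197/ 85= -14.08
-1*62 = -62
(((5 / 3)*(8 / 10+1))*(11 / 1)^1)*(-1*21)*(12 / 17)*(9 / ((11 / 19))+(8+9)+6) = -320544 / 17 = -18855.53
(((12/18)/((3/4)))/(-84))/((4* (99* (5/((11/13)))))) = -1/221130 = -0.00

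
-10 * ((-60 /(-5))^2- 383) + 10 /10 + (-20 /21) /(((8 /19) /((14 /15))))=21500 /9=2388.89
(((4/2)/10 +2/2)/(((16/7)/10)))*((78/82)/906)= 273/49528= 0.01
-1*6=-6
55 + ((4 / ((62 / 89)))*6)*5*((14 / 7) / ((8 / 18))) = 25735 / 31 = 830.16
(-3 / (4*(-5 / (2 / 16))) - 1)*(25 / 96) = -785 / 3072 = -0.26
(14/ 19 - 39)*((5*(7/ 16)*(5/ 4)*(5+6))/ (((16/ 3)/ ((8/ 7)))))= -599775/ 2432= -246.62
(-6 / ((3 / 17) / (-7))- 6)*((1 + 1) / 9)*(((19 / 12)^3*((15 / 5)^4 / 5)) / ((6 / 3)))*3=4972.78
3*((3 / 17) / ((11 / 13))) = 0.63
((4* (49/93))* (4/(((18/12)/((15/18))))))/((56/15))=350/279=1.25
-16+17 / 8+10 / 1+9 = 41 / 8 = 5.12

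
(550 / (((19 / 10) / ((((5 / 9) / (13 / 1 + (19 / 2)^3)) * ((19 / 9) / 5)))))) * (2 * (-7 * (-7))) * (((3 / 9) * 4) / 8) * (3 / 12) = 49000 / 153819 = 0.32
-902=-902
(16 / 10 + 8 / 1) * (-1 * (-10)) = 96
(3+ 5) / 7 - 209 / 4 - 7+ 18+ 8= -899 / 28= -32.11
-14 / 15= -0.93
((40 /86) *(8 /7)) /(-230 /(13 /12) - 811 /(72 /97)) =-149760 /367638691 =-0.00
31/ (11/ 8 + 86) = 248/ 699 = 0.35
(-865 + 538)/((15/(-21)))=457.80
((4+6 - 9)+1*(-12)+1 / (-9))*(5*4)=-2000 / 9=-222.22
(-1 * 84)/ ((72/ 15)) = -35/ 2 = -17.50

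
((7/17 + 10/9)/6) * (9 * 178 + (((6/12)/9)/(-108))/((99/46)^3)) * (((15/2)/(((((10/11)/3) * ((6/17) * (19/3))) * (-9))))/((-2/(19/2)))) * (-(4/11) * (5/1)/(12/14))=-5040.24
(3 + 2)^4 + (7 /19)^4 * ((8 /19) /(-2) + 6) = 1547825985 /2476099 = 625.11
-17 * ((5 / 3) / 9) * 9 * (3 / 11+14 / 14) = -1190 / 33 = -36.06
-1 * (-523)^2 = -273529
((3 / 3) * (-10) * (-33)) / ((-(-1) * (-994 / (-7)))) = 165 / 71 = 2.32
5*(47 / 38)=235 / 38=6.18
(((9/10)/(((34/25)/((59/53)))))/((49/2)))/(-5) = -531/88298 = -0.01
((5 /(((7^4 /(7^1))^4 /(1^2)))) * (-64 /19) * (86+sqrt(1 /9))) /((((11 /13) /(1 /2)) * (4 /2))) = -38480 /1239783867861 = -0.00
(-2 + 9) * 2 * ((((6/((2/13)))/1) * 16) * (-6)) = -52416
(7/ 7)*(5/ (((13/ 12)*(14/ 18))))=540/ 91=5.93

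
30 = 30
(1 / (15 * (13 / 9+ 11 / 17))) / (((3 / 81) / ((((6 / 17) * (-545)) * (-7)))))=185409 / 160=1158.81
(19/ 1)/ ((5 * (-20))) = -19/ 100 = -0.19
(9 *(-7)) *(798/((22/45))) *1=-1131165/11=-102833.18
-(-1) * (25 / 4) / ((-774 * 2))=-25 / 6192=-0.00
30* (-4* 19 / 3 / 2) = -380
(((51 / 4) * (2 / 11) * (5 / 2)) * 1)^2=33.59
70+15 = 85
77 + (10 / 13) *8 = 1081 / 13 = 83.15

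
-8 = -8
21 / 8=2.62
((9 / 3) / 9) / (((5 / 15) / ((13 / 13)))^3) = 9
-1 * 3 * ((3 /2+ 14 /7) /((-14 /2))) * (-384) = -576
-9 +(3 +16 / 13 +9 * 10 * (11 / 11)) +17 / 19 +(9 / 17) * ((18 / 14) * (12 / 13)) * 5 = 89.27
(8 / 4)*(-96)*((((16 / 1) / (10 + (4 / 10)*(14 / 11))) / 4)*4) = -84480 / 289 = -292.32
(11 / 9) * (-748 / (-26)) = 4114 / 117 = 35.16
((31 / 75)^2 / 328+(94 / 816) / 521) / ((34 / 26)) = 0.00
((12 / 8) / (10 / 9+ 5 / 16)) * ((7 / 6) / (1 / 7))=1764 / 205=8.60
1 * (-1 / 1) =-1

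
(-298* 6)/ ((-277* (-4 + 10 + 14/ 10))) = 8940/ 10249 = 0.87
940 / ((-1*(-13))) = 940 / 13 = 72.31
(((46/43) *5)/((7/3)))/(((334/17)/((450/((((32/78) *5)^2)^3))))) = 37147377884877/52708769792000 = 0.70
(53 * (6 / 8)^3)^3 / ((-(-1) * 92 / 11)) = 32233805901 / 24117248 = 1336.55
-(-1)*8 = 8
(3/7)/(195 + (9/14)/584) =1168/531443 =0.00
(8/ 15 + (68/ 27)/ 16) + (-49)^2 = 1296913/ 540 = 2401.69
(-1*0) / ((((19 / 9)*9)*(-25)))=0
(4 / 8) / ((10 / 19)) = 0.95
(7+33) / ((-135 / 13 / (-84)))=2912 / 9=323.56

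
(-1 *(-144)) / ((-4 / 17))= -612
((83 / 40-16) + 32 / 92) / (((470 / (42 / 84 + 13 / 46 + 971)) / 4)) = -112.29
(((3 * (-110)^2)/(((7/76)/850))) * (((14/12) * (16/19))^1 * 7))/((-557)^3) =-2303840000/172808693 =-13.33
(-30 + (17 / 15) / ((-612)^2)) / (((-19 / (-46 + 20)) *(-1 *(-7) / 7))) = -128887187 / 3139560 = -41.05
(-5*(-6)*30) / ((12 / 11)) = 825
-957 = -957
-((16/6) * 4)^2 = -1024/9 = -113.78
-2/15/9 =-2/135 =-0.01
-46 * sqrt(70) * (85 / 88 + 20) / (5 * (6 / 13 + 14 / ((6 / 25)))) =-330993 * sqrt(70) / 100892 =-27.45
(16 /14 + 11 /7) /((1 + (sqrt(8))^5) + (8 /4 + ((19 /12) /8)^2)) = -4904487936 /19476480126089 + 206561083392 * sqrt(2) /19476480126089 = 0.01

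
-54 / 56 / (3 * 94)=-0.00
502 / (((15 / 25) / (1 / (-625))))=-502 / 375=-1.34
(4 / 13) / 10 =2 / 65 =0.03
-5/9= -0.56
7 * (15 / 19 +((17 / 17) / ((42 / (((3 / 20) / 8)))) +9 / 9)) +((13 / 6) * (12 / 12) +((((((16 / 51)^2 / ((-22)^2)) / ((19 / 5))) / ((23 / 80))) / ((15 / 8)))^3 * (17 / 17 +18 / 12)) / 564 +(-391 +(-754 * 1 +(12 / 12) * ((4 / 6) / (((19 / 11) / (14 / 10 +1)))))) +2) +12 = -1115.38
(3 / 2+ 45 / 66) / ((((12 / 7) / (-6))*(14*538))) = -3 / 2959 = -0.00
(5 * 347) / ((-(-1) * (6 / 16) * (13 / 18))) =83280 / 13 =6406.15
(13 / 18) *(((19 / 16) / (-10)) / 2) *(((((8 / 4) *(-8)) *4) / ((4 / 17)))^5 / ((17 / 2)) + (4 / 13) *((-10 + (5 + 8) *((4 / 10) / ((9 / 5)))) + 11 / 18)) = 21631794675959 / 2880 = 7511039818.04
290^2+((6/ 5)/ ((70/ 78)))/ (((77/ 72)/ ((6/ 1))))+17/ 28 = 4533427077/ 53900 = 84108.11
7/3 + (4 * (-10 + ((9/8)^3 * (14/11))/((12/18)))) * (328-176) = -2336395/528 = -4424.99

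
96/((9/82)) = 2624/3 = 874.67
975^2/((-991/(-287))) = 272829375/991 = 275307.14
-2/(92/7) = -7/46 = -0.15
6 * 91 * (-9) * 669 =-3287466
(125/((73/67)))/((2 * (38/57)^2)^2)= 145.20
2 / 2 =1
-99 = -99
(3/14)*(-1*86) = -129/7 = -18.43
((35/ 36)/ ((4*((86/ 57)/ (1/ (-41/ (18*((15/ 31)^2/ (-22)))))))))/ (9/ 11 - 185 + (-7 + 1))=-448875/ 113419403392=-0.00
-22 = -22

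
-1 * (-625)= 625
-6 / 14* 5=-15 / 7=-2.14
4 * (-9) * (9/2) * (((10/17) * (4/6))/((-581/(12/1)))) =12960/9877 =1.31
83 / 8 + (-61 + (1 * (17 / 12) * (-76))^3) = -269597071 / 216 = -1248134.59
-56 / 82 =-28 / 41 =-0.68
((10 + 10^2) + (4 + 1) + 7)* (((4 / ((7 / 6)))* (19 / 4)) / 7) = 13908 / 49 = 283.84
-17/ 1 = -17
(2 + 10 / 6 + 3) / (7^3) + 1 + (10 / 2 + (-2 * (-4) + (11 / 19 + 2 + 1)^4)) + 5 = 24551948195 / 134100309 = 183.09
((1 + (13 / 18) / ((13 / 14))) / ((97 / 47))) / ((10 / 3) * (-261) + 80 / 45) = -376 / 378979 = -0.00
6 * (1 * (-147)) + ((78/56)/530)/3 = -13088867/14840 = -882.00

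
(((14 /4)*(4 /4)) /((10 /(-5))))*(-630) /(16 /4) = 2205 /8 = 275.62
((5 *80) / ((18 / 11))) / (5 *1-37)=-275 / 36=-7.64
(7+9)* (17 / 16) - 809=-792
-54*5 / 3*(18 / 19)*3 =-4860 / 19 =-255.79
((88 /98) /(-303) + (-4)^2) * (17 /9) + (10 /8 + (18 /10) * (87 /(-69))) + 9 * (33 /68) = 17536415453 /522465930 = 33.56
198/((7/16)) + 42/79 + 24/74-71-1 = 7804386/20461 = 381.43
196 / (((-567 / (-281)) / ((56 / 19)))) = 440608 / 1539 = 286.29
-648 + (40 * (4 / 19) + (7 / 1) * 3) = -11753 / 19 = -618.58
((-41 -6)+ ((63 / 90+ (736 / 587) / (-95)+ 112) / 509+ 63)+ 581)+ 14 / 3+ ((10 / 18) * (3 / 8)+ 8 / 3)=604.76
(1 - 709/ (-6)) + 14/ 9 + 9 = 2335/ 18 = 129.72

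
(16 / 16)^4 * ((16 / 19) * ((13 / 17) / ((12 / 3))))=52 / 323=0.16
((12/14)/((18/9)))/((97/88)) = 264/679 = 0.39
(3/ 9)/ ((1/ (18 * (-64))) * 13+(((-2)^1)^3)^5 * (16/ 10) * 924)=-0.00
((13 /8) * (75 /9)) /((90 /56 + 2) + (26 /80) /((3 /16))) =11375 /4486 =2.54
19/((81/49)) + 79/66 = 22615/1782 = 12.69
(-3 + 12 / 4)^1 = 0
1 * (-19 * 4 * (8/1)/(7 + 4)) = -608/11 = -55.27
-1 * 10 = -10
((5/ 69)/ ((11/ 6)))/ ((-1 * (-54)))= 5/ 6831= 0.00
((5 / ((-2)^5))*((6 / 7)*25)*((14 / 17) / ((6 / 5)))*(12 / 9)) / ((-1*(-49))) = -625 / 9996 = -0.06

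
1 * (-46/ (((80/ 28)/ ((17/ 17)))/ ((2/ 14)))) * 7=-161/ 10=-16.10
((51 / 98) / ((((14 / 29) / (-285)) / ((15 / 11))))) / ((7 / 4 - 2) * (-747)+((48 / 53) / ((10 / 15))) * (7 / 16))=-12411275 / 5550083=-2.24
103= 103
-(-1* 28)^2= -784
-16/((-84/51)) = 9.71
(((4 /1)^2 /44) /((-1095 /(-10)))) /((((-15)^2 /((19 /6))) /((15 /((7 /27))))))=76 /28105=0.00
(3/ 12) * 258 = 129/ 2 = 64.50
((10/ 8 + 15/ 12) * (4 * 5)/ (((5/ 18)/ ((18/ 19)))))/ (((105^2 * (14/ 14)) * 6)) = 12/ 4655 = 0.00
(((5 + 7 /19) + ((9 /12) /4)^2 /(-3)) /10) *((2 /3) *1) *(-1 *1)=-1737 /4864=-0.36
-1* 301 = -301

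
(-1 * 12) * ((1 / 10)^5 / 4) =-3 / 100000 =-0.00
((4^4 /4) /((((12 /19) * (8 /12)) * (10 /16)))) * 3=3648 /5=729.60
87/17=5.12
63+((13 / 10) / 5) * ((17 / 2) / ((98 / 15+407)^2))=9696258657 / 153908836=63.00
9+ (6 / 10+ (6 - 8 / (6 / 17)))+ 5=-31 / 15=-2.07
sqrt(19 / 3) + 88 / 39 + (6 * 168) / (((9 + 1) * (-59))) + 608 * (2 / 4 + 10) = sqrt(57) / 3 + 73454224 / 11505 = 6387.06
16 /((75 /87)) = 464 /25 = 18.56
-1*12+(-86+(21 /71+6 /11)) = -97.16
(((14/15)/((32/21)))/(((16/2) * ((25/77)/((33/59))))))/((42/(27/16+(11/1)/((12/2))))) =0.01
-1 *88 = -88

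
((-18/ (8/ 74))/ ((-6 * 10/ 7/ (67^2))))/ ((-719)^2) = 3487953/ 20678440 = 0.17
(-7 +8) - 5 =-4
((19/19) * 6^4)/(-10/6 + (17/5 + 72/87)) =281880/557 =506.07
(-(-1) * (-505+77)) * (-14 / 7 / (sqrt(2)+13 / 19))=-211432 / 553+309016 * sqrt(2) / 553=407.93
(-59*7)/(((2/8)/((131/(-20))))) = 54103/5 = 10820.60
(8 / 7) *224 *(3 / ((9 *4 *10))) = 2.13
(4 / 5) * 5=4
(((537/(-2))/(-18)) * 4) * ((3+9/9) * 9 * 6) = 12888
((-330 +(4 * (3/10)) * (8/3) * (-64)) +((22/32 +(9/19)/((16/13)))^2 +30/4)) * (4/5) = -60780851/144400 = -420.92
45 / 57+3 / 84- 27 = -13925 / 532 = -26.17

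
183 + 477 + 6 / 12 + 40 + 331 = 2063 / 2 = 1031.50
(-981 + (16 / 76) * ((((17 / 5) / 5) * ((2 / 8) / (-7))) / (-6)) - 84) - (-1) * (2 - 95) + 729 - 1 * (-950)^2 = -18013433533 / 19950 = -902929.00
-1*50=-50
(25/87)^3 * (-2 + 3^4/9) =109375/658503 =0.17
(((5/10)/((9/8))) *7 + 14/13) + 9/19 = 10363/2223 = 4.66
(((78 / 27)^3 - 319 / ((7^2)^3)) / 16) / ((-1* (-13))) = 2067566273 / 17839353168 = 0.12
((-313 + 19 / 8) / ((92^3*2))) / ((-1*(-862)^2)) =2485 / 9257591140352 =0.00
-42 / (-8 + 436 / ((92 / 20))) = -483 / 998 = -0.48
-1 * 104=-104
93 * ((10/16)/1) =465/8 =58.12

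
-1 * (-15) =15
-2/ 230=-1/ 115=-0.01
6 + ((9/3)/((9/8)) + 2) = 32/3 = 10.67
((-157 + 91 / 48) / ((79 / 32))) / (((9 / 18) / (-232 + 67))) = 1637900 / 79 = 20732.91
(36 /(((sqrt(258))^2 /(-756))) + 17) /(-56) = 3805 /2408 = 1.58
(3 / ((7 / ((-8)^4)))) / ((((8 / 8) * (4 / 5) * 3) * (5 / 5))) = 5120 / 7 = 731.43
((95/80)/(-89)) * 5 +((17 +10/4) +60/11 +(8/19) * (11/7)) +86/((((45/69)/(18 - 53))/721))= -20797473180739/6249936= -3327629.78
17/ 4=4.25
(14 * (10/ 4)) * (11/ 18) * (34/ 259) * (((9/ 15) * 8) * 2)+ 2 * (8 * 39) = 72256/ 111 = 650.95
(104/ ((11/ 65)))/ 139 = 6760/ 1529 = 4.42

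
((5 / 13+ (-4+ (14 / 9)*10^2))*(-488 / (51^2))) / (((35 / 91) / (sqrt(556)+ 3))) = -17350352*sqrt(139) / 117045-8675176 / 39015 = -1970.04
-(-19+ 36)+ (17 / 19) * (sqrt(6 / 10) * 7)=-17+ 119 * sqrt(15) / 95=-12.15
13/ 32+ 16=525/ 32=16.41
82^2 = 6724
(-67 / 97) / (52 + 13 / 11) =-737 / 56745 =-0.01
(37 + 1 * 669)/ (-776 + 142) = -353/ 317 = -1.11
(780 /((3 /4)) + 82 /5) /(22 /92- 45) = -242972 /10295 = -23.60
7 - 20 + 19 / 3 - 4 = -32 / 3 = -10.67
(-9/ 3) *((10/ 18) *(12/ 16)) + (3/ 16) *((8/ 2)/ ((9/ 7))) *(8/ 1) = 41/ 12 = 3.42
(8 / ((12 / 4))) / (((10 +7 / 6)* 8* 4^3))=1 / 2144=0.00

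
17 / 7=2.43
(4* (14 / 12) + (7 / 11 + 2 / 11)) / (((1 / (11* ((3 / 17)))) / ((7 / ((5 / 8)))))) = 10136 / 85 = 119.25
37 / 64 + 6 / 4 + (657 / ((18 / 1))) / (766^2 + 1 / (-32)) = 2.08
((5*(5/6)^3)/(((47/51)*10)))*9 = 2125/752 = 2.83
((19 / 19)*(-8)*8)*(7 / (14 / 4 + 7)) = -128 / 3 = -42.67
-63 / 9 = -7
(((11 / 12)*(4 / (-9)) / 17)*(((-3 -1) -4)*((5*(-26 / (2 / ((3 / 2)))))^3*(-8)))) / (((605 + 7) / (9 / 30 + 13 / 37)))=145606175 / 96237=1513.00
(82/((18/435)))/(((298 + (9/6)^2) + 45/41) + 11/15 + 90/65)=63373700/9704827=6.53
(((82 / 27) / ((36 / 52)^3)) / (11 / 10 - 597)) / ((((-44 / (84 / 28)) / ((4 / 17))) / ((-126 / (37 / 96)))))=-807089920 / 10018968003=-0.08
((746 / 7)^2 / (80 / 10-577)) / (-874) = 0.02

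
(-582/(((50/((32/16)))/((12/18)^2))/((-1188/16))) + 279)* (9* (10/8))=235629/20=11781.45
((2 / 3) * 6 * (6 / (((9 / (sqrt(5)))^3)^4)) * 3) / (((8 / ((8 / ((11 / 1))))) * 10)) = 12500 / 345191655699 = 0.00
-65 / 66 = -0.98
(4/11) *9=36/11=3.27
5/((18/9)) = 5/2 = 2.50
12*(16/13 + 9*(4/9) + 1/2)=894/13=68.77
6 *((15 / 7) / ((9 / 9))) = 90 / 7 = 12.86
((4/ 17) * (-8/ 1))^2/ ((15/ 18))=6144/ 1445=4.25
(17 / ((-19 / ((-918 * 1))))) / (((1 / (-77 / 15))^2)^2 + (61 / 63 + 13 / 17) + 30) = 83935548750438 / 3242934849317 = 25.88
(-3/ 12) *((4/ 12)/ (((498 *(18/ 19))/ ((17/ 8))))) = -323/ 860544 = -0.00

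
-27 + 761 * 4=3017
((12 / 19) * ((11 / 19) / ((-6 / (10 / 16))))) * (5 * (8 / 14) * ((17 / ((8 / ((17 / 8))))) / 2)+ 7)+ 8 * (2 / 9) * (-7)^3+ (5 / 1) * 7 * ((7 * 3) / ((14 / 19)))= 1127208277 / 2911104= 387.21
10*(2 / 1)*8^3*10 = 102400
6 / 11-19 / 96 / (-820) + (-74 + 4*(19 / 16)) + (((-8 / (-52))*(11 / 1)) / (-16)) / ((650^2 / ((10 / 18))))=-9802865337869 / 142681968000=-68.70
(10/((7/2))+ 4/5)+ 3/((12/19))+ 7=2157/140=15.41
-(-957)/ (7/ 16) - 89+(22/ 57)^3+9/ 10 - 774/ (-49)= 191941279843/ 90744570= 2115.18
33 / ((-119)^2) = 33 / 14161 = 0.00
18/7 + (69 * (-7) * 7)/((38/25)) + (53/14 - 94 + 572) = -231418/133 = -1739.98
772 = 772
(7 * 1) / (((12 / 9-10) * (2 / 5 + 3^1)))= -105 / 442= -0.24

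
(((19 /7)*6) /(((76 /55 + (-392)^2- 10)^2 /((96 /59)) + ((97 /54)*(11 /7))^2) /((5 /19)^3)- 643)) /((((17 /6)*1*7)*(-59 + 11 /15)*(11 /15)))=-811923750000 /33639758190179362338314663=-0.00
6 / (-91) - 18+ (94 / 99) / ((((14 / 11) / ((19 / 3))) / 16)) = 141356 / 2457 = 57.53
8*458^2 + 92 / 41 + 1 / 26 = 1788869825 / 1066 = 1678114.28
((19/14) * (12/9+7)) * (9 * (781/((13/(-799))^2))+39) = 355246738250/1183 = 300293100.80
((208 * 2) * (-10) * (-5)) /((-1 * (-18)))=10400 /9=1155.56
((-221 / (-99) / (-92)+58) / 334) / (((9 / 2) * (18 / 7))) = 3696301 / 246407832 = 0.02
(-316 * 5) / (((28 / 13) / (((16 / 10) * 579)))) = -4757064 / 7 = -679580.57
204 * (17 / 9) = 1156 / 3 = 385.33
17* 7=119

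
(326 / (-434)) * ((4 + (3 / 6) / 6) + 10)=-27547 / 2604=-10.58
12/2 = 6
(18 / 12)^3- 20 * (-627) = 100347 / 8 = 12543.38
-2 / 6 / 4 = -0.08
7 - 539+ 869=337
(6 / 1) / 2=3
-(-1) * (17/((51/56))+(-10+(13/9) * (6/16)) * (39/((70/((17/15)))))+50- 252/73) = 36327409/613200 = 59.24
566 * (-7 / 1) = -3962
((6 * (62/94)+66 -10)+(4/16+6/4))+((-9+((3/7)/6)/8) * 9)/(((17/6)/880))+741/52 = -25056.73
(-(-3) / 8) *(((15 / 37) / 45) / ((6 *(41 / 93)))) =31 / 24272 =0.00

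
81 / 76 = 1.07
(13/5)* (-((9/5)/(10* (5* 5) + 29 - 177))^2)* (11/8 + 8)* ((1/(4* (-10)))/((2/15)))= 1053/739840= 0.00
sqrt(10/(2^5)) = sqrt(5)/4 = 0.56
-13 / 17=-0.76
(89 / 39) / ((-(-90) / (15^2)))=445 / 78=5.71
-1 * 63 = -63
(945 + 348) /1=1293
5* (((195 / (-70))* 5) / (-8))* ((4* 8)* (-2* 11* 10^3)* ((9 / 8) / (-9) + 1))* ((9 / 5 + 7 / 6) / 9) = -15908750 / 9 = -1767638.89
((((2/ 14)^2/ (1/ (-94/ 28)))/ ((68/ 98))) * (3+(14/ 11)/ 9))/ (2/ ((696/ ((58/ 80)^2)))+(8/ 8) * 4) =-23387200/ 301707483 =-0.08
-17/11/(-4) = 17/44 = 0.39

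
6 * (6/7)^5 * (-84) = -559872/2401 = -233.18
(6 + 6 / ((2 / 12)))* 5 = 210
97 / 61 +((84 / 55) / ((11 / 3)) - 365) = -13396268 / 36905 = -362.99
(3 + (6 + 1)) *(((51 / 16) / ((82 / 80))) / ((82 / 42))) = 26775 / 1681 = 15.93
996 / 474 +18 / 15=3.30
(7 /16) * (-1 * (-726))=2541 /8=317.62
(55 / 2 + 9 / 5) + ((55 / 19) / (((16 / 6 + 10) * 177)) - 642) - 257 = -92618564 / 106495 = -869.70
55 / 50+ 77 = 781 / 10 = 78.10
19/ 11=1.73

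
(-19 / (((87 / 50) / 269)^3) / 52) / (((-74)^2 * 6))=-5778704234375 / 140632534692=-41.09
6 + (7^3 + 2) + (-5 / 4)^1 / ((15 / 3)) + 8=1435 / 4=358.75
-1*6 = -6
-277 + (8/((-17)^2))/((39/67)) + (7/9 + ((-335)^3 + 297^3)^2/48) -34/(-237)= 28915696783570420561/10684908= 2706218601374.05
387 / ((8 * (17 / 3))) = 1161 / 136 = 8.54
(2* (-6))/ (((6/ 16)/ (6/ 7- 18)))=3840/ 7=548.57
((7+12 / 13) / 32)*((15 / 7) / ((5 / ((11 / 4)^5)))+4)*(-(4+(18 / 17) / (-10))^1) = -3489929945 / 50692096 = -68.85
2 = 2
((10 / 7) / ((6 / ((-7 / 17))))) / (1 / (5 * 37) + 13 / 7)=-6475 / 123012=-0.05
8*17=136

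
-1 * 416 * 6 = -2496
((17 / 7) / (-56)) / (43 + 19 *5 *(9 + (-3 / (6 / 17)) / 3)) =-51 / 739508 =-0.00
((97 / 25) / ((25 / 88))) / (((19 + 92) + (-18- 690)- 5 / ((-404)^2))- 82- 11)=-126655616 / 6398809375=-0.02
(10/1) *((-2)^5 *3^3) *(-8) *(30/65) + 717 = 424041/13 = 32618.54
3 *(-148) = -444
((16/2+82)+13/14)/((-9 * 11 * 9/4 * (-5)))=2546/31185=0.08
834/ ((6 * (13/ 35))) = 4865/ 13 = 374.23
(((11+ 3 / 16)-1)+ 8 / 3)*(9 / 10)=1851 / 160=11.57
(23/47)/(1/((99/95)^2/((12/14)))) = 525987/848350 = 0.62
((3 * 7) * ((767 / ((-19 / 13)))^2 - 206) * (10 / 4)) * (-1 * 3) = -31294139625 / 722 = -43343683.69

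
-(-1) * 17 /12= 17 /12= 1.42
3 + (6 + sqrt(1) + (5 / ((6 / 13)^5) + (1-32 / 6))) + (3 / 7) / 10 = 66530179 / 272160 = 244.45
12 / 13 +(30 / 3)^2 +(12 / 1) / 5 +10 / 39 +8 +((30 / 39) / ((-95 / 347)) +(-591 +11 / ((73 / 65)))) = -127777324 / 270465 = -472.44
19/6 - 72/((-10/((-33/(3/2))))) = -4657/30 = -155.23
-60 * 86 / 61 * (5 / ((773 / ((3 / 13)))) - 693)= 35933940720 / 612989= 58620.86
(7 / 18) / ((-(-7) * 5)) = 1 / 90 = 0.01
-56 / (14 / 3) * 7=-84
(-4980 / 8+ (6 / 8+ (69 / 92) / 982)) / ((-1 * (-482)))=-2442231 / 1893296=-1.29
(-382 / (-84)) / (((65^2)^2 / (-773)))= -147643 / 749726250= -0.00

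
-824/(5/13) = -10712/5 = -2142.40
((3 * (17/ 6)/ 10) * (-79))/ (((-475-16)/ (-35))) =-9401/ 1964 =-4.79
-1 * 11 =-11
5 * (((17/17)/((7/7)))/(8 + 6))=5/14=0.36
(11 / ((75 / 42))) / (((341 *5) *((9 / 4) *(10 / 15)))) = 28 / 11625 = 0.00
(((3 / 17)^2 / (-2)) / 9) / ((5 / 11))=-11 / 2890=-0.00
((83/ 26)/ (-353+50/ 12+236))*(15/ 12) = -1245/ 35204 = -0.04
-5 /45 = -1 /9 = -0.11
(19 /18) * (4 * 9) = 38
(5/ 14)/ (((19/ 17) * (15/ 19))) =17/ 42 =0.40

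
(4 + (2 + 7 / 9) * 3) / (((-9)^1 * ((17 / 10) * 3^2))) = -370 / 4131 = -0.09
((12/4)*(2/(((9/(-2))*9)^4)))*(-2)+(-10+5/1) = -71744599/14348907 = -5.00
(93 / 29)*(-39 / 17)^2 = 141453 / 8381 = 16.88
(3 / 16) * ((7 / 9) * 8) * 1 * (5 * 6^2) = 210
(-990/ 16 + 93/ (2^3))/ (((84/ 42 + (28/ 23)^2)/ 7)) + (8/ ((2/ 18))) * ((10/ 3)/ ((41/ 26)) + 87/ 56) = 114918061/ 704872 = 163.03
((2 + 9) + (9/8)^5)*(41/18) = 29.16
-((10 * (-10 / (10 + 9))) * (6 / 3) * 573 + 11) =114391 / 19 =6020.58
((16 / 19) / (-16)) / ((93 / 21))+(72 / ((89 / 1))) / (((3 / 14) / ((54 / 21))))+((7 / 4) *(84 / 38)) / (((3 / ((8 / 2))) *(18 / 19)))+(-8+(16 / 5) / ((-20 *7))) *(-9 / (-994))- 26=-448590913202 / 41033848275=-10.93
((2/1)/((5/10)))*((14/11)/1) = 56/11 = 5.09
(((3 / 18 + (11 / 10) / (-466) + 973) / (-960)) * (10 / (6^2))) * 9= -13604837 / 5368320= -2.53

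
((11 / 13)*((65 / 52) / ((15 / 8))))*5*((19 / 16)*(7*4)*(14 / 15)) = 10241 / 117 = 87.53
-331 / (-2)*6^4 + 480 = 214968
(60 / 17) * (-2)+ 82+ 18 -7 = 1461 / 17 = 85.94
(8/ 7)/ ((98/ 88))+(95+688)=268921/ 343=784.03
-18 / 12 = -3 / 2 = -1.50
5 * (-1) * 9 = -45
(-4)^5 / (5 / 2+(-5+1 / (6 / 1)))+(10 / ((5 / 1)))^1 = 3086 / 7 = 440.86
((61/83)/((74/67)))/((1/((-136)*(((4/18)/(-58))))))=277916/801531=0.35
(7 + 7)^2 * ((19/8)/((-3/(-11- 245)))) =119168/3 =39722.67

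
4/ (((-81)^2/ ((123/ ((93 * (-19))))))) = -164/ 3864429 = -0.00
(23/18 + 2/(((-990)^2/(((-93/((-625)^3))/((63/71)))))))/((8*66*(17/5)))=802592468262269/1127593564453125000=0.00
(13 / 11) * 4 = 52 / 11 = 4.73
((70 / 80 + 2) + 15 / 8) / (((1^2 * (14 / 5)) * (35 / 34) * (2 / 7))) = 323 / 56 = 5.77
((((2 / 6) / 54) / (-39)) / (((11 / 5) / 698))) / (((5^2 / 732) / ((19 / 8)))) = -404491 / 115830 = -3.49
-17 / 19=-0.89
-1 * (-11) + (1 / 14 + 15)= 365 / 14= 26.07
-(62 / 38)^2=-961 / 361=-2.66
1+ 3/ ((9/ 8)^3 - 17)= 6439/ 7975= 0.81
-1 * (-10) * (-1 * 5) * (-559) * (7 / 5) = 39130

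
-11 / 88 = -1 / 8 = -0.12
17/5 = 3.40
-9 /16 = -0.56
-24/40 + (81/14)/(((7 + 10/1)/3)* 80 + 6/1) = -56661/96460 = -0.59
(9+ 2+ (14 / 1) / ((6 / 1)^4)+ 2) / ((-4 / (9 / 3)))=-8431 / 864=-9.76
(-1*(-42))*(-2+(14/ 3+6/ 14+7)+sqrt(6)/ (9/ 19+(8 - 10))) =424 - 798*sqrt(6)/ 29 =356.60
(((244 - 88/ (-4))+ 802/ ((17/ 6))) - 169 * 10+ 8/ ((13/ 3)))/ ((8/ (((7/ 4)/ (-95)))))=88109/ 33592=2.62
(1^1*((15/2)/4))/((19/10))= 75/76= 0.99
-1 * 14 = -14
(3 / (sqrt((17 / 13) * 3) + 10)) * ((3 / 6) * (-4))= -780 / 1249 + 6 * sqrt(663) / 1249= -0.50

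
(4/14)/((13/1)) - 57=-5185/91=-56.98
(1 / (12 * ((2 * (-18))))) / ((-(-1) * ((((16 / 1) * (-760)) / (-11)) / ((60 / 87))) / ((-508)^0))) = -11 / 7617024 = -0.00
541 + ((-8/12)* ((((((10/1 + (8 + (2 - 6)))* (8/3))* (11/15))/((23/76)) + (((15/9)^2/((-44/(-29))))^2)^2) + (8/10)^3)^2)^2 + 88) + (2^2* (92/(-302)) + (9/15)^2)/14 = -411780926083452080511684148621760135743023629457986230001562795751/5659037570789297384318666883098206856110669824000000000000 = -72765186.82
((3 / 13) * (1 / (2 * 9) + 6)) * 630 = 11445 / 13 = 880.38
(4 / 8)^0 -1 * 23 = -22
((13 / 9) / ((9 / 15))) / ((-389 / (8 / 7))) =-520 / 73521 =-0.01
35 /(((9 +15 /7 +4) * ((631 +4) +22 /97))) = 23765 /6531402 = 0.00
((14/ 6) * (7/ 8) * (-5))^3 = -14706125/ 13824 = -1063.81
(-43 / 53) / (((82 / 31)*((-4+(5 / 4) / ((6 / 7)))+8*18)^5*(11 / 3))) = -15921266688 / 10780807825933544678125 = -0.00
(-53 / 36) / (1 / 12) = -53 / 3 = -17.67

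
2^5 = 32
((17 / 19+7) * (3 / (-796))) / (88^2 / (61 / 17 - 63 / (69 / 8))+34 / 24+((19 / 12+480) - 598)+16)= 326925 / 23984781062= 0.00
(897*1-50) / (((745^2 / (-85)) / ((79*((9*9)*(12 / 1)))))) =-1105670412 / 111005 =-9960.55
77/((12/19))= 1463/12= 121.92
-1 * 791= -791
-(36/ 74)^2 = -324/ 1369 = -0.24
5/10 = 1/2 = 0.50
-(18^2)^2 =-104976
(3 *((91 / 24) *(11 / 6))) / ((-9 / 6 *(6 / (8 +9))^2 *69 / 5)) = -1446445 / 178848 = -8.09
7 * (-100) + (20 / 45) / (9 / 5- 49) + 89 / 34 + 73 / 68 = -25142659 / 36108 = -696.32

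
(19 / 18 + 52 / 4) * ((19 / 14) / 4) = 4807 / 1008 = 4.77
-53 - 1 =-54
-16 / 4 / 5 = -4 / 5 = -0.80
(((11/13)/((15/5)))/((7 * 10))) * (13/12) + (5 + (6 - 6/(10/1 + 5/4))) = 26387/2520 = 10.47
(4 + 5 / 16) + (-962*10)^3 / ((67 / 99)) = -1410198970747377 / 1072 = -1315484114503.15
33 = 33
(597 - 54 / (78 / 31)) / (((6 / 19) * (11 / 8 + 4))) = 4408 / 13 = 339.08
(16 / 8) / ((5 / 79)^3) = 986078 / 125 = 7888.62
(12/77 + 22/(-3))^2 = 2748964/53361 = 51.52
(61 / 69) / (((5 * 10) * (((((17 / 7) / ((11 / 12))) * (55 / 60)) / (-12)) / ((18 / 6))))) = -2562 / 9775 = -0.26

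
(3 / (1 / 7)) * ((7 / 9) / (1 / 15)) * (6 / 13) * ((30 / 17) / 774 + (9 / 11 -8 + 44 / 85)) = -78745352 / 104533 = -753.31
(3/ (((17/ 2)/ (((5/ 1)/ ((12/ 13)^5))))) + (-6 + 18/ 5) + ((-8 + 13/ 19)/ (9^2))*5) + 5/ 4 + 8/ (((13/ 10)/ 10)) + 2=18740484673/ 290234880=64.57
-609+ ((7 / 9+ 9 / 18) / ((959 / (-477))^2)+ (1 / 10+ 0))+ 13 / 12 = -33522402499 / 55180860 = -607.50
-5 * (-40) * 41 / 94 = 4100 / 47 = 87.23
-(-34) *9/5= 306/5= 61.20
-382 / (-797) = 382 / 797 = 0.48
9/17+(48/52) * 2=525/221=2.38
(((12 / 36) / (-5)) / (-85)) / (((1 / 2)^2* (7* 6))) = 2 / 26775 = 0.00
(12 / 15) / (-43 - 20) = -4 / 315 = -0.01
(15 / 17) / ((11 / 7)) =105 / 187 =0.56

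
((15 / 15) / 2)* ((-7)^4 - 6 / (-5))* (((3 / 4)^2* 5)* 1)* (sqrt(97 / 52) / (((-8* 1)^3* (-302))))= 108099* sqrt(1261) / 128647168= 0.03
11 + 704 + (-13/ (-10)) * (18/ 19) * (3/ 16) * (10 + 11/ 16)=918359/ 1280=717.47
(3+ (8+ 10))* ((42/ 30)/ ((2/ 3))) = 441/ 10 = 44.10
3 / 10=0.30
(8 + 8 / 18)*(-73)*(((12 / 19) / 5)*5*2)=-2336 / 3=-778.67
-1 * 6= -6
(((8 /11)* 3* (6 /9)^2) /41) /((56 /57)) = 76 /3157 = 0.02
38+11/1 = 49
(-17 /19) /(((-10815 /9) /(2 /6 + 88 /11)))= 85 /13699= 0.01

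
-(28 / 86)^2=-196 / 1849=-0.11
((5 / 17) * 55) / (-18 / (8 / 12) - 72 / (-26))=-715 / 1071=-0.67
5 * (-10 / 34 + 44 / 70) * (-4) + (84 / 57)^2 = -4.52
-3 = -3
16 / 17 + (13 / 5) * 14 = 3174 / 85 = 37.34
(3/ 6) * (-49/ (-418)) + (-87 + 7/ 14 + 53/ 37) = -85.01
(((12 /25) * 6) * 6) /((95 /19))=432 /125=3.46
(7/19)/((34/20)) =70/323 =0.22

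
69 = 69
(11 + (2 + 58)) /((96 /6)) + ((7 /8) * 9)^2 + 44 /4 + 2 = 5085 /64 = 79.45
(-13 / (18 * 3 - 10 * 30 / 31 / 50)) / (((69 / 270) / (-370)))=1118325 / 3197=349.80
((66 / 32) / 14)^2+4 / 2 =101441 / 50176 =2.02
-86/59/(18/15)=-215/177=-1.21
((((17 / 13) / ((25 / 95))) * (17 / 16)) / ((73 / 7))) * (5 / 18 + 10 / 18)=38437 / 91104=0.42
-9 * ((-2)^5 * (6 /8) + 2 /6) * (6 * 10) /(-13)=-12780 /13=-983.08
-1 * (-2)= 2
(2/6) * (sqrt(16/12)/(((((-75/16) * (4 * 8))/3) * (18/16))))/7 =-8 * sqrt(3)/14175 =-0.00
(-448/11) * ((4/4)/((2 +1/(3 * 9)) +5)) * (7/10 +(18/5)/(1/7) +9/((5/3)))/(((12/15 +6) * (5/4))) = -1893024/88825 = -21.31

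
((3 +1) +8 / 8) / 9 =5 / 9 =0.56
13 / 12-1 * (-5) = 73 / 12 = 6.08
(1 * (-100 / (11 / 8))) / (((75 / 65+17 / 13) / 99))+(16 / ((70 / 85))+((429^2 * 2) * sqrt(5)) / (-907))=-20339 / 7-368082 * sqrt(5) / 907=-3813.02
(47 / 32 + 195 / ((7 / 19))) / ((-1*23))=-118889 / 5152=-23.08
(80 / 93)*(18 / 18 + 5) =160 / 31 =5.16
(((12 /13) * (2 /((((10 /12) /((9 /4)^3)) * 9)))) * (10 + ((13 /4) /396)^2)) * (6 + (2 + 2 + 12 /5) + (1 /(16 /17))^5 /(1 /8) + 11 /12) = 324898620375279 /479828377600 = 677.11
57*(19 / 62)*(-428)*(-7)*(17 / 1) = 27579678 / 31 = 889667.03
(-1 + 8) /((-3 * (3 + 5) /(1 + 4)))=-35 /24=-1.46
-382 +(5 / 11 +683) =3316 / 11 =301.45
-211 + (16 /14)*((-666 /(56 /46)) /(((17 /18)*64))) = -1475035 /6664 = -221.34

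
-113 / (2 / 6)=-339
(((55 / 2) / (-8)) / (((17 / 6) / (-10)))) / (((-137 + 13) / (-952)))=5775 / 62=93.15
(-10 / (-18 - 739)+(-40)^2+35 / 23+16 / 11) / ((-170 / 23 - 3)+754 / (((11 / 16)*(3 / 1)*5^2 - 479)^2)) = -14359267441086071 / 93046310744409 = -154.32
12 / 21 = 4 / 7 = 0.57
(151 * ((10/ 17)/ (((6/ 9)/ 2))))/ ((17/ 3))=13590/ 289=47.02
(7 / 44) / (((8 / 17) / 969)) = 115311 / 352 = 327.59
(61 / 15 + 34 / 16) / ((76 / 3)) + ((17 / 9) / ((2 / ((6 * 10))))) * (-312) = -53746457 / 3040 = -17679.76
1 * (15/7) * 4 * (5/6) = 50/7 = 7.14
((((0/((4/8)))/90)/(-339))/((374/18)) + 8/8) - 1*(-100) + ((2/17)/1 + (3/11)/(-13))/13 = 3192138/31603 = 101.01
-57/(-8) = 57/8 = 7.12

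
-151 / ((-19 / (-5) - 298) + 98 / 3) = 2265 / 3923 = 0.58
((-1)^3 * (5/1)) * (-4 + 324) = -1600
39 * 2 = 78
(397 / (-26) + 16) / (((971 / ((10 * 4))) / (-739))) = -280820 / 12623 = -22.25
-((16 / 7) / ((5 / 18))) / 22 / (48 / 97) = -0.76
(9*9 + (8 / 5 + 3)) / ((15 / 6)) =856 / 25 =34.24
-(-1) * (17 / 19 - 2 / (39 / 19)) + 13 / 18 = 2857 / 4446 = 0.64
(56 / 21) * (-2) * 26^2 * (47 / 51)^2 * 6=-47785088 / 2601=-18371.81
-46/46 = -1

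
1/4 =0.25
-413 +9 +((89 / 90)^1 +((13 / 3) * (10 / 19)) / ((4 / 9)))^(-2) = -11062521731 / 27384289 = -403.97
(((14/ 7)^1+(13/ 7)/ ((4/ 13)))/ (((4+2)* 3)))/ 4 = 25/ 224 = 0.11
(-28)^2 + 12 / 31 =24316 / 31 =784.39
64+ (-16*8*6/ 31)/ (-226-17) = 160960/ 2511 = 64.10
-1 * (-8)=8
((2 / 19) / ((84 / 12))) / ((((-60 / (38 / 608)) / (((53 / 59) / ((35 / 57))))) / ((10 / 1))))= -53 / 231280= -0.00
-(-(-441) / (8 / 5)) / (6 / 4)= -735 / 4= -183.75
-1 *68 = -68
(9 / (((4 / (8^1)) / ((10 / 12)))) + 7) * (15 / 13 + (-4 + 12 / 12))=-528 / 13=-40.62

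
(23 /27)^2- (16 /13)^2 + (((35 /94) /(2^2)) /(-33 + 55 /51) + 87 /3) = 2127295835783 /75414781728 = 28.21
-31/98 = -0.32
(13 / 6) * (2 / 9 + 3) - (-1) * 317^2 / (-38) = -1353020 / 513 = -2637.47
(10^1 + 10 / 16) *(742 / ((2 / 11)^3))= 41973085 / 32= 1311658.91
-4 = -4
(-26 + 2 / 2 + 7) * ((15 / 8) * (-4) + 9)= -27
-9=-9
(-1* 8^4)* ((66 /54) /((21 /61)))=-2748416 /189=-14541.88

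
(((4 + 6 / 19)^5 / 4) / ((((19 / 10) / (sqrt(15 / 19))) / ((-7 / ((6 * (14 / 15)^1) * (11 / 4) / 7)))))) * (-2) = 648794725600 * sqrt(285) / 9832589129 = 1113.94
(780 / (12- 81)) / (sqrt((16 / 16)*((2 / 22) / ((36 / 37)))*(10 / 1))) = -156*sqrt(4070) / 851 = -11.69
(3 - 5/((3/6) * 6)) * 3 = 4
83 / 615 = 0.13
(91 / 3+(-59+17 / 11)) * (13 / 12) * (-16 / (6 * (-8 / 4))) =-39.18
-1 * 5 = -5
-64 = -64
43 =43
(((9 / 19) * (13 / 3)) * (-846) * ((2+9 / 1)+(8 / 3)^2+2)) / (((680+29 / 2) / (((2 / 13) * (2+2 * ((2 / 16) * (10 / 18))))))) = -1310078 / 79173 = -16.55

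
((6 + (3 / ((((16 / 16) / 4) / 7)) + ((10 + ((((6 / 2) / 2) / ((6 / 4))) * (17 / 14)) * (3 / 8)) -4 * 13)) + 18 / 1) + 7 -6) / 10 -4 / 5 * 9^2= -58.05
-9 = -9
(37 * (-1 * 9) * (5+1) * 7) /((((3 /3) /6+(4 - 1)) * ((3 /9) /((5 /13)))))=-1258740 /247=-5096.11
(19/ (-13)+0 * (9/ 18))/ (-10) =19/ 130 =0.15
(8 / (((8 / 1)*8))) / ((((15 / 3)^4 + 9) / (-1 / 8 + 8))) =63 / 40576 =0.00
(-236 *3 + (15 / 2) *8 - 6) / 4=-327 / 2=-163.50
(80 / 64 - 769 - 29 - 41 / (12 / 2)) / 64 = -9643 / 768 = -12.56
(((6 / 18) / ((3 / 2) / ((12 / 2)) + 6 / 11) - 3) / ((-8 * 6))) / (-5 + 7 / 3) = -271 / 13440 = -0.02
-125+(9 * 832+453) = 7816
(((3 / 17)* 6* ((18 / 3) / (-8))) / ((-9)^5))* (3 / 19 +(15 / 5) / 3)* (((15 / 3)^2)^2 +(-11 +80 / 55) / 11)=75520 / 7770411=0.01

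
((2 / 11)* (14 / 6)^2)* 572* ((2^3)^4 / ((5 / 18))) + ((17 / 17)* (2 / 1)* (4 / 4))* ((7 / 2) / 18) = 751435811 / 90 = 8349286.79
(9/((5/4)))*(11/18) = 4.40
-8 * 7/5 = -56/5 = -11.20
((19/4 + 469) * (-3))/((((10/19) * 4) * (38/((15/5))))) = -3411/64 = -53.30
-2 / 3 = -0.67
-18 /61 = -0.30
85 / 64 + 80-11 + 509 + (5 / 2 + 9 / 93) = 1154539 / 1984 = 581.92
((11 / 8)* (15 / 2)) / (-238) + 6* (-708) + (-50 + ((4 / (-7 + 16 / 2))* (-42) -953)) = -20635717 / 3808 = -5419.04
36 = 36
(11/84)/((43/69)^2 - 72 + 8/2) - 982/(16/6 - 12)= 948296997/9013172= 105.21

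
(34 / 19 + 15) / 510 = 319 / 9690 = 0.03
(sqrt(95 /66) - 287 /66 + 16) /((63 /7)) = sqrt(6270) /594 + 769 /594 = 1.43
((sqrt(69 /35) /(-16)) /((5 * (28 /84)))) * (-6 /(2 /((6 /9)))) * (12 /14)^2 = 27 * sqrt(2415) /17150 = 0.08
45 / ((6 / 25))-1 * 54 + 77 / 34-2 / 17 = 2306 / 17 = 135.65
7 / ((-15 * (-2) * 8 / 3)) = 7 / 80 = 0.09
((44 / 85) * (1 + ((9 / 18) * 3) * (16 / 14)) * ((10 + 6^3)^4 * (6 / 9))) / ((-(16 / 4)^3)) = -68153796898 / 1785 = -38181398.82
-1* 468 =-468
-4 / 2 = -2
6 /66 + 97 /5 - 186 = -9158 /55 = -166.51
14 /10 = 7 /5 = 1.40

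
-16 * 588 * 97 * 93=-84869568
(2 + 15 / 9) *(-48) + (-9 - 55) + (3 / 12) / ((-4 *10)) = -38401 / 160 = -240.01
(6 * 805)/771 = 1610/257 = 6.26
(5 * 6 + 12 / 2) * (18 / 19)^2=32.31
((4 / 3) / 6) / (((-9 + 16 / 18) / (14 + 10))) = -0.66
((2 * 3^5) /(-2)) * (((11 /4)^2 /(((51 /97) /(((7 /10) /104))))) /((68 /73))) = -485806167 /19235840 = -25.26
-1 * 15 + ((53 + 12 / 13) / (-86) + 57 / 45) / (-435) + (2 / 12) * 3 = -52893751 / 3647475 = -14.50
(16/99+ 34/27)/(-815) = -422/242055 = -0.00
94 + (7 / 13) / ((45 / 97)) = 55669 / 585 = 95.16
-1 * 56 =-56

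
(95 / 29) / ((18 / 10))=475 / 261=1.82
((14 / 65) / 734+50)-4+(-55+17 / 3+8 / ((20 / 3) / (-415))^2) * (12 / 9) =8869957003 / 214695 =41314.22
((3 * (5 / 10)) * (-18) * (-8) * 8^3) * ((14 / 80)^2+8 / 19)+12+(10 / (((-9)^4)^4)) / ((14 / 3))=102614128267830232692347 / 2053764042644123775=49963.93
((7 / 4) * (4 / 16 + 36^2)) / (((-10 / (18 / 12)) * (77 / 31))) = -96441 / 704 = -136.99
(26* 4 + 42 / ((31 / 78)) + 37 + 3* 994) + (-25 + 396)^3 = 1583109230 / 31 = 51068039.68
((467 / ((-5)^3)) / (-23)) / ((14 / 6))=1401 / 20125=0.07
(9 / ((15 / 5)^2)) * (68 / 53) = 68 / 53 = 1.28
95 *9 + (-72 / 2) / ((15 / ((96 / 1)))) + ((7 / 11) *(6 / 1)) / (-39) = 446519 / 715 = 624.50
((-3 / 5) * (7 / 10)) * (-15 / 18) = 7 / 20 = 0.35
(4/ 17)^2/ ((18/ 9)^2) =4/ 289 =0.01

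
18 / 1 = 18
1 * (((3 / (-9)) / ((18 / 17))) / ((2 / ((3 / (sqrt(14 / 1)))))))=-17 * sqrt(14) / 504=-0.13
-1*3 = -3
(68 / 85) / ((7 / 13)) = 52 / 35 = 1.49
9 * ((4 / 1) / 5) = 36 / 5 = 7.20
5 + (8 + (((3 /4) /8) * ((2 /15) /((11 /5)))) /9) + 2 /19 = 394435 /30096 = 13.11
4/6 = 0.67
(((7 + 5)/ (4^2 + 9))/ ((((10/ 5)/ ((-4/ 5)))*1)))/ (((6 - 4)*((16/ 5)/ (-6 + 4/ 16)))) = 69/ 400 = 0.17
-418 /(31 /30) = -404.52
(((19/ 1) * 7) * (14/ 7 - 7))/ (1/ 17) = -11305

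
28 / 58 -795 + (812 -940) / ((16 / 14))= -26289 / 29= -906.52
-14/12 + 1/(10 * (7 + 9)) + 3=883/480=1.84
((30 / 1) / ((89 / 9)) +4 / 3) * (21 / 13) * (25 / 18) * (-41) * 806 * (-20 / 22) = 235770500 / 801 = 294345.19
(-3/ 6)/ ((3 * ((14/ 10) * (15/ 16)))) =-8/ 63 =-0.13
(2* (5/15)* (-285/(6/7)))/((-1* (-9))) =-665/27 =-24.63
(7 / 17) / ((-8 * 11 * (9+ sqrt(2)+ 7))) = -7 / 23749+ 7 * sqrt(2) / 379984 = -0.00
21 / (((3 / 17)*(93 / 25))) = 31.99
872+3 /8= 6979 /8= 872.38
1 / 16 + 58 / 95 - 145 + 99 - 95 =-213297 / 1520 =-140.33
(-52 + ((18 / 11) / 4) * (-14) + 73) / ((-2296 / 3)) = -9 / 451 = -0.02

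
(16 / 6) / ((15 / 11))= 88 / 45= 1.96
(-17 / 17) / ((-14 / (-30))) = -15 / 7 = -2.14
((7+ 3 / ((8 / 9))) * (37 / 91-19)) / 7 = -35109 / 1274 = -27.56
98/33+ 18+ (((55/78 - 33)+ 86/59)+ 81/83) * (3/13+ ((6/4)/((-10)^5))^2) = 30759606025320456121/2184845520000000000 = 14.08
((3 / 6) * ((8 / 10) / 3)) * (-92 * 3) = -184 / 5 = -36.80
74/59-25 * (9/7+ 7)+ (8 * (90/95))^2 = -22132584/149093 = -148.45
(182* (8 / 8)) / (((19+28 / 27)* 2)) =2457 / 541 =4.54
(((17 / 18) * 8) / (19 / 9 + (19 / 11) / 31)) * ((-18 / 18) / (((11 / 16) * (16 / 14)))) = -2108 / 475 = -4.44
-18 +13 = -5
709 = 709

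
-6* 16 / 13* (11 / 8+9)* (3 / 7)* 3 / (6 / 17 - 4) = 76194 / 2821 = 27.01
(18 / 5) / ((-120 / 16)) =-12 / 25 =-0.48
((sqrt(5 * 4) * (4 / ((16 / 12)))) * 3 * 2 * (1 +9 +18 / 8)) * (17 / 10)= 7497 * sqrt(5) / 10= 1676.38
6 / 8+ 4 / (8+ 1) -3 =-65 / 36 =-1.81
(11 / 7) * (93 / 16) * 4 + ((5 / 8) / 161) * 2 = 1681 / 46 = 36.54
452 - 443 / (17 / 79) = -27313 / 17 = -1606.65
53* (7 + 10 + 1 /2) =1855 /2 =927.50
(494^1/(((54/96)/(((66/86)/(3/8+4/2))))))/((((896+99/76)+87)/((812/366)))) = 1129576448/1765968849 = 0.64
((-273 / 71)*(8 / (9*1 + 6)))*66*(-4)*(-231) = -125060.15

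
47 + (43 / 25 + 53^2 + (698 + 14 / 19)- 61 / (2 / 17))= 2886059 / 950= 3037.96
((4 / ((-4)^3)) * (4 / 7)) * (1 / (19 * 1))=-1 / 532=-0.00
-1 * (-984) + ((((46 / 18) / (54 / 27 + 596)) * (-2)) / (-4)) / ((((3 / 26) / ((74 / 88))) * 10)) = 984.00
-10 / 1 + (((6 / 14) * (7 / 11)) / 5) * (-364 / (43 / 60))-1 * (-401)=171839 / 473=363.30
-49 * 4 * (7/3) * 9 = -4116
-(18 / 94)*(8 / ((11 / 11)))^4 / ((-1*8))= 4608 / 47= 98.04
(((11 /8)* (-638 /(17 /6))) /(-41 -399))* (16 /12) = 319 /340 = 0.94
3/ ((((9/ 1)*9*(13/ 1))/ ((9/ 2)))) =1/ 78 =0.01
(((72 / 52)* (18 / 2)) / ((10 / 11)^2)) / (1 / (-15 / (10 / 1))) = -29403 / 1300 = -22.62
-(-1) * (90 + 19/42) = 3799/42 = 90.45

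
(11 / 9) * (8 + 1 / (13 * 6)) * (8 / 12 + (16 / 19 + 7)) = 3334375 / 40014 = 83.33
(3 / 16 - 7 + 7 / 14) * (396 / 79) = -9999 / 316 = -31.64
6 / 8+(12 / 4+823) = 3307 / 4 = 826.75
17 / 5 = 3.40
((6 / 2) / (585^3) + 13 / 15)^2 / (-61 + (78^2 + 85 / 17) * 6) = 0.00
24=24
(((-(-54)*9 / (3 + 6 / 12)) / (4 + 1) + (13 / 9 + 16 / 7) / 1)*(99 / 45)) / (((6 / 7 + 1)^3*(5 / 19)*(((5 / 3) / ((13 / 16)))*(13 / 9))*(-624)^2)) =101621443 / 2851530240000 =0.00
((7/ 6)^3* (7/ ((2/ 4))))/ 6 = 2401/ 648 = 3.71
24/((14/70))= 120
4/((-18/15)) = -10/3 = -3.33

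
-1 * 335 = -335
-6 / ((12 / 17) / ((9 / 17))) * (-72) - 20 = 304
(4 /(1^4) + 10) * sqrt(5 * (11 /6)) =7 * sqrt(330) /3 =42.39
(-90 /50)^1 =-9 /5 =-1.80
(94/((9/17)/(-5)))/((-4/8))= 1775.56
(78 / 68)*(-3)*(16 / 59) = -936 / 1003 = -0.93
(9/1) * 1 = 9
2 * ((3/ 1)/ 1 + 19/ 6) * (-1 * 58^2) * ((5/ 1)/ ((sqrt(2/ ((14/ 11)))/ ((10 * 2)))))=-12446800 * sqrt(77)/ 33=-3309703.84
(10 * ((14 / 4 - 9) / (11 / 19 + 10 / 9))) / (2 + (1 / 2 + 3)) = -1710 / 289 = -5.92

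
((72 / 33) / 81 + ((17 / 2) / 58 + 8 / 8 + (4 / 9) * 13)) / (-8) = -239485 / 275616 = -0.87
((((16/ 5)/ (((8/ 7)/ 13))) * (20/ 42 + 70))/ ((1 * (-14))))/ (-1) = 3848/ 21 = 183.24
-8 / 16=-1 / 2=-0.50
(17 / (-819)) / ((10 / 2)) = -17 / 4095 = -0.00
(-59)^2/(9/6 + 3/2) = 3481/3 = 1160.33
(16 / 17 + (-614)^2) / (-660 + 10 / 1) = -246498 / 425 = -580.00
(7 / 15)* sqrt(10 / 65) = 7* sqrt(26) / 195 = 0.18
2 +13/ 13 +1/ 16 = 49/ 16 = 3.06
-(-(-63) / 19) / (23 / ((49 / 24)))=-1029 / 3496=-0.29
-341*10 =-3410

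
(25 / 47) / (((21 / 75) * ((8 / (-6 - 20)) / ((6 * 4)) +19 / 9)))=146250 / 161539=0.91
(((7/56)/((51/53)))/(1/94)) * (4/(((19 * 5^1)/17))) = 2491/285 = 8.74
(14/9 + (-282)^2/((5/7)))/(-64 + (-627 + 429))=-2505041/5895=-424.94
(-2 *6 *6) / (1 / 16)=-1152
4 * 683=2732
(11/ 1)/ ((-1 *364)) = -11/ 364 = -0.03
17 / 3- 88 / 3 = -71 / 3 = -23.67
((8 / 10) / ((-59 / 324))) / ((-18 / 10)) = 144 / 59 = 2.44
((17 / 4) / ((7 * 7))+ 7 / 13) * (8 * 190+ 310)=1457595 / 1274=1144.11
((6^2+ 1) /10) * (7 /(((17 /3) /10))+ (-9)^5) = -37134051 /170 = -218435.59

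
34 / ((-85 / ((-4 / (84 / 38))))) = 76 / 105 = 0.72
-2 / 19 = -0.11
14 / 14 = 1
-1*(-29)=29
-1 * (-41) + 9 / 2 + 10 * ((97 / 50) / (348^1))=79267 / 1740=45.56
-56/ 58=-28/ 29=-0.97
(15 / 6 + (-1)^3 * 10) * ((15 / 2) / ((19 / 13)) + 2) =-53.49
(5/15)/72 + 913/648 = 229/162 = 1.41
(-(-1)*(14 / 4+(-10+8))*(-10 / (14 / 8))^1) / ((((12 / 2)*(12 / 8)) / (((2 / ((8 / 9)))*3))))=-45 / 7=-6.43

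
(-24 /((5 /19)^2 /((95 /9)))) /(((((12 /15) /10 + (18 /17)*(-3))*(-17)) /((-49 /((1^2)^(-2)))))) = 480130 /141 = 3405.18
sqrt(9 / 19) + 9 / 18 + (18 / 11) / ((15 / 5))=3* sqrt(19) / 19 + 23 / 22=1.73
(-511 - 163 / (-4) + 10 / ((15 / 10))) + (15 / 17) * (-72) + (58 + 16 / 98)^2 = 1398808069 / 489804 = 2855.85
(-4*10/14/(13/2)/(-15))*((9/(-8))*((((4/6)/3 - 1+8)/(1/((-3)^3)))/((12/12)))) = 45/7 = 6.43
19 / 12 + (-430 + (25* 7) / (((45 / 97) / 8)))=93217 / 36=2589.36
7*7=49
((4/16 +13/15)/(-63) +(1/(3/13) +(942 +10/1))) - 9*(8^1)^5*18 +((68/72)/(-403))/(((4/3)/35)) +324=-16169144334347/3046680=-5307135.75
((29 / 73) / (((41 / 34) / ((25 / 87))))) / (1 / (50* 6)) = 85000 / 2993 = 28.40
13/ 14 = 0.93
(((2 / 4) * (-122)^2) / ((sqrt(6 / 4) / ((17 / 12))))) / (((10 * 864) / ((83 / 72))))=5250331 * sqrt(6) / 11197440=1.15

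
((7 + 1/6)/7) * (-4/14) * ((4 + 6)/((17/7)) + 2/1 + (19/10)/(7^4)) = -107386609/60000990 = -1.79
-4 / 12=-0.33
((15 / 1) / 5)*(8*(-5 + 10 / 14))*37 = -26640 / 7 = -3805.71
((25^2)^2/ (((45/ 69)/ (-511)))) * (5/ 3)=-4591015625/ 9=-510112847.22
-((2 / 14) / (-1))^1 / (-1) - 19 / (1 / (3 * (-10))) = 3989 / 7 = 569.86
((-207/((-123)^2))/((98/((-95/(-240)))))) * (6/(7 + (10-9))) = -437/10543232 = -0.00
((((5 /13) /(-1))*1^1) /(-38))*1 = 5 /494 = 0.01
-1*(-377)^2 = -142129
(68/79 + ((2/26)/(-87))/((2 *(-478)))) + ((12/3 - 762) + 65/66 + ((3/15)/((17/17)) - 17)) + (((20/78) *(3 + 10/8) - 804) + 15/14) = -1574.79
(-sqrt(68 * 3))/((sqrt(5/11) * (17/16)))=-32 * sqrt(2805)/85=-19.94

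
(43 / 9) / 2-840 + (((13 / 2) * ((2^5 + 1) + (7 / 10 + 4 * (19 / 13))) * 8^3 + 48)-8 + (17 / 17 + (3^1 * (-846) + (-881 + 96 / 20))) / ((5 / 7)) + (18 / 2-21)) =56709679 / 450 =126021.51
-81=-81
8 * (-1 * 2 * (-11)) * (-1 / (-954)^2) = -44 / 227529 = -0.00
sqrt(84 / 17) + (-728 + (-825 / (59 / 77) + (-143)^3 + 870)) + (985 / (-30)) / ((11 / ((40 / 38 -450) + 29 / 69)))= -2923800.69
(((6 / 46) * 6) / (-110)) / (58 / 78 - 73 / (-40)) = -2808 / 1013771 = -0.00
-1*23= -23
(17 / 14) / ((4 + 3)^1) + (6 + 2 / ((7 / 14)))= 997 / 98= 10.17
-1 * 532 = -532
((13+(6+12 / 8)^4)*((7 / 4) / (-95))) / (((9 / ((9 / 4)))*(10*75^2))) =-355831 / 1368000000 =-0.00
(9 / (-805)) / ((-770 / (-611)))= -5499 / 619850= -0.01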